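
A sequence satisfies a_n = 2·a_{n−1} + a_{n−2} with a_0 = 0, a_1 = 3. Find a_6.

With companion matrix C = [[2, 1], [1, 0]], [a_n, a_{n−1}]ᵀ = C·[a_{n−1}, a_{n−2}]ᵀ, so [a_6, a_5]ᵀ = C⁵·[a_1, a_0]ᵀ.
C⁵ = [[70, 29], [29, 12]], giving [a_6, a_5]ᵀ = [[210], [87]].

210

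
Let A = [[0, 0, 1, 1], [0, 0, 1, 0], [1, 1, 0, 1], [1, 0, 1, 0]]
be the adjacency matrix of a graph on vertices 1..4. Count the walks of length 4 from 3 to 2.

The number of length-4 walks from vertex 3 to vertex 2 is entry (3,2) of A^4, where A is the adjacency matrix.
A^2 = [[2, 1, 1, 1], [1, 1, 0, 1], [1, 0, 3, 1], [1, 1, 1, 2]]
A^3 = [[2, 1, 4, 3], [1, 0, 3, 1], [4, 3, 2, 4], [3, 1, 4, 2]]
A^4 = [[7, 4, 6, 6], [4, 3, 2, 4], [6, 2, 11, 6], [6, 4, 6, 7]]

2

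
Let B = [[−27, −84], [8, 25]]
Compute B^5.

tr B = −2 and det B = −3, so the characteristic polynomial is λ² − (−2)λ + (−3) with roots 1 and −3.
Eigenvectors give P = [[3, 7], [−1, −2]] with P⁻¹ = [[−2, −7], [1, 3]], and B = P·diag(1, −3)·P⁻¹.
Then B^5 = P·diag(1, −243)·P⁻¹ = [[3, −1701], [−1, 486]] · [[−2, −7], [1, 3]] = [[−1707, −5124], [488, 1465]].

[[−1707, −5124], [488, 1465]]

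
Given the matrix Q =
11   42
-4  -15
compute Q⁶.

[[-4367, -15288], [1456, 5097]]

tr Q = -4 and det Q = 3, so the characteristic polynomial is λ² − (-4)λ + (3) with roots -1 and -3.
Eigenvectors give P = [[7, -3], [-2, 1]] with P⁻¹ = [[1, 3], [2, 7]], and Q = P·diag(-1, -3)·P⁻¹.
Then Q⁶ = P·diag(1, 729)·P⁻¹ = [[7, -2187], [-2, 729]] · [[1, 3], [2, 7]] = [[-4367, -15288], [1456, 5097]].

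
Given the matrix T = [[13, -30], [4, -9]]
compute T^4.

[[481, -1200], [160, -399]]

tr T = 4 and det T = 3, so the characteristic polynomial is λ² − (4)λ + (3) with roots 1 and 3.
Eigenvectors give P = [[-5, 3], [-2, 1]] with P⁻¹ = [[1, -3], [2, -5]], and T = P·diag(1, 3)·P⁻¹.
Then T^4 = P·diag(1, 81)·P⁻¹ = [[-5, 243], [-2, 81]] · [[1, -3], [2, -5]] = [[481, -1200], [160, -399]].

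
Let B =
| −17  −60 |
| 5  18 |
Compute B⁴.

tr B = 1 and det B = −6, so the characteristic polynomial is λ² − (1)λ + (−6) with roots 3 and −2.
Eigenvectors give P = [[−3, 4], [1, −1]] with P⁻¹ = [[1, 4], [1, 3]], and B = P·diag(3, −2)·P⁻¹.
Then B⁴ = P·diag(81, 16)·P⁻¹ = [[−243, 64], [81, −16]] · [[1, 4], [1, 3]] = [[−179, −780], [65, 276]].

[[−179, −780], [65, 276]]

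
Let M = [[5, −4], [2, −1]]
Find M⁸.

tr M = 4 and det M = 3, so the characteristic polynomial is λ² − (4)λ + (3) with roots 3 and 1.
Eigenvectors give P = [[−2, −1], [−1, −1]] with P⁻¹ = [[−1, 1], [1, −2]], and M = P·diag(3, 1)·P⁻¹.
Then M⁸ = P·diag(6561, 1)·P⁻¹ = [[−13122, −1], [−6561, −1]] · [[−1, 1], [1, −2]] = [[13121, −13120], [6560, −6559]].

[[13121, −13120], [6560, −6559]]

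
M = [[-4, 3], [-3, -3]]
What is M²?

[[7, -21], [21, 0]]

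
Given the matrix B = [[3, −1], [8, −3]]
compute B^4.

[[1, 0], [0, 1]]

B² = I (check: tr B = 0 and det B = −1), so B^4 = I since 4 is even.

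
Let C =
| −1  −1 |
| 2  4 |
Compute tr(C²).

13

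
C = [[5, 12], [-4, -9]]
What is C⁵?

tr C = -4 and det C = 3, so the characteristic polynomial is λ² − (-4)λ + (3) with roots -1 and -3.
Eigenvectors give P = [[-2, -3], [1, 2]] with P⁻¹ = [[-2, -3], [1, 2]], and C = P·diag(-1, -3)·P⁻¹.
Then C⁵ = P·diag(-1, -243)·P⁻¹ = [[2, 729], [-1, -486]] · [[-2, -3], [1, 2]] = [[725, 1452], [-484, -969]].

[[725, 1452], [-484, -969]]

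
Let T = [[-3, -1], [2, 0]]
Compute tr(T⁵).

-33

tr T = -3 and det T = 2, so the characteristic polynomial is λ² − (-3)λ + (2) with roots -2 and -1.
Eigenvectors give P = [[1, -1], [-1, 2]] with P⁻¹ = [[2, 1], [1, 1]], and T = P·diag(-2, -1)·P⁻¹.
Then T⁵ = P·diag(-32, -1)·P⁻¹ = [[-32, 1], [32, -2]] · [[2, 1], [1, 1]] = [[-63, -31], [62, 30]].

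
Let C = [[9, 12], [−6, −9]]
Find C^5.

[[729, 972], [−486, −729]]

tr C = 0 and det C = −9, so the characteristic polynomial is λ² − (0)λ + (−9) with roots −3 and 3.
Eigenvectors give P = [[−1, −2], [1, 1]] with P⁻¹ = [[1, 2], [−1, −1]], and C = P·diag(−3, 3)·P⁻¹.
Then C^5 = P·diag(−243, 243)·P⁻¹ = [[243, −486], [−243, 243]] · [[1, 2], [−1, −1]] = [[729, 972], [−486, −729]].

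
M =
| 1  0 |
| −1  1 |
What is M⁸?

[[1, 0], [−8, 1]]

M = I + N where N = [[0, 0], [−1, 0]] is strictly lower-triangular, so N² = 0.
(I + N)⁸ = I + 8·N = [[1, 0], [−8, 1]].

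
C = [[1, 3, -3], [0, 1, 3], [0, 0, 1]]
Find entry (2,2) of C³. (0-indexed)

1

C = I + N where N = [[0, 3, -3], [0, 0, 3], [0, 0, 0]] is strictly upper-triangular, so N³ = 0.
(I + N)³ = I + 3·N + 3·N² = [[1, 9, 18], [0, 1, 9], [0, 0, 1]].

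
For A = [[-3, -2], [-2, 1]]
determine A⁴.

A² = [[13, 4], [4, 5]]
A³ = [[-47, -22], [-22, -3]]
A⁴ = [[185, 72], [72, 41]]

[[185, 72], [72, 41]]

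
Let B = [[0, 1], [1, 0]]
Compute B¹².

B² = I (check: tr B = 0 and det B = −1), so B¹² = I since 12 is even.

[[1, 0], [0, 1]]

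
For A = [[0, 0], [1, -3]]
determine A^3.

A^2 = [[0, 0], [-3, 9]]
A^3 = [[0, 0], [9, -27]]

[[0, 0], [9, -27]]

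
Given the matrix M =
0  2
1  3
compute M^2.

[[2, 6], [3, 11]]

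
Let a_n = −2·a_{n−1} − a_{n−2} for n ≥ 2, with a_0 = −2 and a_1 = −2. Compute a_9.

With companion matrix Q = [[−2, −1], [1, 0]], [a_n, a_{n−1}]ᵀ = Q·[a_{n−1}, a_{n−2}]ᵀ, so [a_9, a_8]ᵀ = Q⁸·[a_1, a_0]ᵀ.
Q⁸ = [[9, 8], [−8, −7]], giving [a_9, a_8]ᵀ = [[−34], [30]].

−34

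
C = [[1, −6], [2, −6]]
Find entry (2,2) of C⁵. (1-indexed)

tr C = −5 and det C = 6, so the characteristic polynomial is λ² − (−5)λ + (6) with roots −3 and −2.
Eigenvectors give P = [[−3, 2], [−2, 1]] with P⁻¹ = [[1, −2], [2, −3]], and C = P·diag(−3, −2)·P⁻¹.
Then C⁵ = P·diag(−243, −32)·P⁻¹ = [[729, −64], [486, −32]] · [[1, −2], [2, −3]] = [[601, −1266], [422, −876]].

−876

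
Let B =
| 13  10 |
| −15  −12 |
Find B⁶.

[[2059, 1330], [−1995, −1266]]

tr B = 1 and det B = −6, so the characteristic polynomial is λ² − (1)λ + (−6) with roots −2 and 3.
Eigenvectors give P = [[2, −1], [−3, 1]] with P⁻¹ = [[−1, −1], [−3, −2]], and B = P·diag(−2, 3)·P⁻¹.
Then B⁶ = P·diag(64, 729)·P⁻¹ = [[128, −729], [−192, 729]] · [[−1, −1], [−3, −2]] = [[2059, 1330], [−1995, −1266]].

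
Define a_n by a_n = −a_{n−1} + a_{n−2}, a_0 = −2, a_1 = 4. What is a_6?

With companion matrix B = [[−1, 1], [1, 0]], [a_n, a_{n−1}]ᵀ = B·[a_{n−1}, a_{n−2}]ᵀ, so [a_6, a_5]ᵀ = B⁵·[a_1, a_0]ᵀ.
B⁵ = [[−8, 5], [5, −3]], giving [a_6, a_5]ᵀ = [[−42], [26]].

−42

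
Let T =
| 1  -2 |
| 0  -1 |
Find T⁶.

T² = I (check: tr T = 0 and det T = -1), so T⁶ = I since 6 is even.

[[1, 0], [0, 1]]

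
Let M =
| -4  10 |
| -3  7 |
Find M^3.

tr M = 3 and det M = 2, so the characteristic polynomial is λ² − (3)λ + (2) with roots 2 and 1.
Eigenvectors give P = [[-5, -2], [-3, -1]] with P⁻¹ = [[1, -2], [-3, 5]], and M = P·diag(2, 1)·P⁻¹.
Then M^3 = P·diag(8, 1)·P⁻¹ = [[-40, -2], [-24, -1]] · [[1, -2], [-3, 5]] = [[-34, 70], [-21, 43]].

[[-34, 70], [-21, 43]]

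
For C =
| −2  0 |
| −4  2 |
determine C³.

tr C = 0 and det C = −4, so the characteristic polynomial is λ² − (0)λ + (−4) with roots 2 and −2.
Eigenvectors give P = [[0, 1], [1, 1]] with P⁻¹ = [[−1, 1], [1, 0]], and C = P·diag(2, −2)·P⁻¹.
Then C³ = P·diag(8, −8)·P⁻¹ = [[0, −8], [8, −8]] · [[−1, 1], [1, 0]] = [[−8, 0], [−16, 8]].

[[−8, 0], [−16, 8]]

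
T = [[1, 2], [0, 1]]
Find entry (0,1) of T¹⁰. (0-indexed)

20

T = I + N where N = [[0, 2], [0, 0]] is strictly upper-triangular, so N² = 0.
(I + N)¹⁰ = I + 10·N = [[1, 20], [0, 1]].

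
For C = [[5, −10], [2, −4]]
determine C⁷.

[[5, −10], [2, −4]]

C² = C (a projection; rank 1, trace 1), so C⁷ = C.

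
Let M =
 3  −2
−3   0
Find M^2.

[[15, −6], [−9, 6]]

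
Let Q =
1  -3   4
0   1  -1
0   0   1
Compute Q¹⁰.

[[1, -30, 175], [0, 1, -10], [0, 0, 1]]

Q = I + N where N = [[0, -3, 4], [0, 0, -1], [0, 0, 0]] is strictly upper-triangular, so N³ = 0.
(I + N)¹⁰ = I + 10·N + 45·N² = [[1, -30, 175], [0, 1, -10], [0, 0, 1]].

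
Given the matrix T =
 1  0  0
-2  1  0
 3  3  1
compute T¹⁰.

T = I + N where N = [[0, 0, 0], [-2, 0, 0], [3, 3, 0]] is strictly lower-triangular, so N³ = 0.
(I + N)¹⁰ = I + 10·N + 45·N² = [[1, 0, 0], [-20, 1, 0], [-240, 30, 1]].

[[1, 0, 0], [-20, 1, 0], [-240, 30, 1]]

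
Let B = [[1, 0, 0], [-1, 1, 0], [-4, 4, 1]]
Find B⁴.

B = I + N where N = [[0, 0, 0], [-1, 0, 0], [-4, 4, 0]] is strictly lower-triangular, so N³ = 0.
(I + N)⁴ = I + 4·N + 6·N² = [[1, 0, 0], [-4, 1, 0], [-40, 16, 1]].

[[1, 0, 0], [-4, 1, 0], [-40, 16, 1]]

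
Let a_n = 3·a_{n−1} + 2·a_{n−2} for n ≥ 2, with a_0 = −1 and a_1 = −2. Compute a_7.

With companion matrix Q = [[3, 2], [1, 0]], [a_n, a_{n−1}]ᵀ = Q·[a_{n−1}, a_{n−2}]ᵀ, so [a_7, a_6]ᵀ = Q^6·[a_1, a_0]ᵀ.
Q^6 = [[1763, 990], [495, 278]], giving [a_7, a_6]ᵀ = [[−4516], [−1268]].

−4516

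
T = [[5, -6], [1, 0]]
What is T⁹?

tr T = 5 and det T = 6, so the characteristic polynomial is λ² − (5)λ + (6) with roots 3 and 2.
Eigenvectors give P = [[3, 2], [1, 1]] with P⁻¹ = [[1, -2], [-1, 3]], and T = P·diag(3, 2)·P⁻¹.
Then T⁹ = P·diag(19683, 512)·P⁻¹ = [[59049, 1024], [19683, 512]] · [[1, -2], [-1, 3]] = [[58025, -115026], [19171, -37830]].

[[58025, -115026], [19171, -37830]]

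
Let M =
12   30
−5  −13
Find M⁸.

[[−12354, −37830], [6305, 19171]]

tr M = −1 and det M = −6, so the characteristic polynomial is λ² − (−1)λ + (−6) with roots −3 and 2.
Eigenvectors give P = [[−2, 3], [1, −1]] with P⁻¹ = [[1, 3], [1, 2]], and M = P·diag(−3, 2)·P⁻¹.
Then M⁸ = P·diag(6561, 256)·P⁻¹ = [[−13122, 768], [6561, −256]] · [[1, 3], [1, 2]] = [[−12354, −37830], [6305, 19171]].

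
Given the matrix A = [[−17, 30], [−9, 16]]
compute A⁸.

[[1531, −2550], [765, −1274]]

tr A = −1 and det A = −2, so the characteristic polynomial is λ² − (−1)λ + (−2) with roots −2 and 1.
Eigenvectors give P = [[2, −5], [1, −3]] with P⁻¹ = [[3, −5], [1, −2]], and A = P·diag(−2, 1)·P⁻¹.
Then A⁸ = P·diag(256, 1)·P⁻¹ = [[512, −5], [256, −3]] · [[3, −5], [1, −2]] = [[1531, −2550], [765, −1274]].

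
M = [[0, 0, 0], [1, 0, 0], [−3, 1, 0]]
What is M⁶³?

[[0, 0, 0], [0, 0, 0], [0, 0, 0]]

M is strictly triangular, hence nilpotent: M³ = 0, so M⁶³ = 0.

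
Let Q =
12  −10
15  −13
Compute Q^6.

tr Q = −1 and det Q = −6, so the characteristic polynomial is λ² − (−1)λ + (−6) with roots 2 and −3.
Eigenvectors give P = [[1, −2], [1, −3]] with P⁻¹ = [[3, −2], [1, −1]], and Q = P·diag(2, −3)·P⁻¹.
Then Q^6 = P·diag(64, 729)·P⁻¹ = [[64, −1458], [64, −2187]] · [[3, −2], [1, −1]] = [[−1266, 1330], [−1995, 2059]].

[[−1266, 1330], [−1995, 2059]]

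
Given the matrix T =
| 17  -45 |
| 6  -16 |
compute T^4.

[[91, -225], [30, -74]]

tr T = 1 and det T = -2, so the characteristic polynomial is λ² − (1)λ + (-2) with roots -1 and 2.
Eigenvectors give P = [[-5, 3], [-2, 1]] with P⁻¹ = [[1, -3], [2, -5]], and T = P·diag(-1, 2)·P⁻¹.
Then T^4 = P·diag(1, 16)·P⁻¹ = [[-5, 48], [-2, 16]] · [[1, -3], [2, -5]] = [[91, -225], [30, -74]].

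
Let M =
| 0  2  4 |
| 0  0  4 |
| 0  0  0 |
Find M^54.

M is strictly triangular, hence nilpotent: M^3 = 0, so M^54 = 0.

[[0, 0, 0], [0, 0, 0], [0, 0, 0]]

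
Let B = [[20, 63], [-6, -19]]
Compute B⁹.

tr B = 1 and det B = -2, so the characteristic polynomial is λ² − (1)λ + (-2) with roots 2 and -1.
Eigenvectors give P = [[7, -3], [-2, 1]] with P⁻¹ = [[1, 3], [2, 7]], and B = P·diag(2, -1)·P⁻¹.
Then B⁹ = P·diag(512, -1)·P⁻¹ = [[3584, 3], [-1024, -1]] · [[1, 3], [2, 7]] = [[3590, 10773], [-1026, -3079]].

[[3590, 10773], [-1026, -3079]]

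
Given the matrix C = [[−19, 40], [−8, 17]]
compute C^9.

[[−98419, 196840], [−39368, 78737]]

tr C = −2 and det C = −3, so the characteristic polynomial is λ² − (−2)λ + (−3) with roots −3 and 1.
Eigenvectors give P = [[−5, −2], [−2, −1]] with P⁻¹ = [[−1, 2], [2, −5]], and C = P·diag(−3, 1)·P⁻¹.
Then C^9 = P·diag(−19683, 1)·P⁻¹ = [[98415, −2], [39366, −1]] · [[−1, 2], [2, −5]] = [[−98419, 196840], [−39368, 78737]].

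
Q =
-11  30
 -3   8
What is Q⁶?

tr Q = -3 and det Q = 2, so the characteristic polynomial is λ² − (-3)λ + (2) with roots -1 and -2.
Eigenvectors give P = [[-3, -10], [-1, -3]] with P⁻¹ = [[3, -10], [-1, 3]], and Q = P·diag(-1, -2)·P⁻¹.
Then Q⁶ = P·diag(1, 64)·P⁻¹ = [[-3, -640], [-1, -192]] · [[3, -10], [-1, 3]] = [[631, -1890], [189, -566]].

[[631, -1890], [189, -566]]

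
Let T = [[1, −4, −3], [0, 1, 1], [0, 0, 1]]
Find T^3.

T = I + N where N = [[0, −4, −3], [0, 0, 1], [0, 0, 0]] is strictly upper-triangular, so N^3 = 0.
(I + N)^3 = I + 3·N + 3·N^2 = [[1, −12, −21], [0, 1, 3], [0, 0, 1]].

[[1, −12, −21], [0, 1, 3], [0, 0, 1]]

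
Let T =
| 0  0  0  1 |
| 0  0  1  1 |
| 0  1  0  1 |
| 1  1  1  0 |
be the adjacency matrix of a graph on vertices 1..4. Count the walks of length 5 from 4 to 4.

The number of length-5 walks from vertex 4 to vertex 4 is entry (4,4) of T⁵, where T is the adjacency matrix.
T² = [[1, 1, 1, 0], [1, 2, 1, 1], [1, 1, 2, 1], [0, 1, 1, 3]]
T³ = [[0, 1, 1, 3], [1, 2, 3, 4], [1, 3, 2, 4], [3, 4, 4, 2]]
T⁴ = [[3, 4, 4, 2], [4, 7, 6, 6], [4, 6, 7, 6], [2, 6, 6, 11]]
T⁵ = [[2, 6, 6, 11], [6, 12, 13, 17], [6, 13, 12, 17], [11, 17, 17, 14]]

14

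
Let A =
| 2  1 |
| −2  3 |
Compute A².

[[2, 5], [−10, 7]]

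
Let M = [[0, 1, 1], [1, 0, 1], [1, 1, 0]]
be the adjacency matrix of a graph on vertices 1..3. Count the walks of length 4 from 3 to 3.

6

The number of length-4 walks from vertex 3 to vertex 3 is entry (3,3) of M^4, where M is the adjacency matrix.
M^2 = [[2, 1, 1], [1, 2, 1], [1, 1, 2]]
M^3 = [[2, 3, 3], [3, 2, 3], [3, 3, 2]]
M^4 = [[6, 5, 5], [5, 6, 5], [5, 5, 6]]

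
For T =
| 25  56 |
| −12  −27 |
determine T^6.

tr T = −2 and det T = −3, so the characteristic polynomial is λ² − (−2)λ + (−3) with roots 1 and −3.
Eigenvectors give P = [[7, −2], [−3, 1]] with P⁻¹ = [[1, 2], [3, 7]], and T = P·diag(1, −3)·P⁻¹.
Then T^6 = P·diag(1, 729)·P⁻¹ = [[7, −1458], [−3, 729]] · [[1, 2], [3, 7]] = [[−4367, −10192], [2184, 5097]].

[[−4367, −10192], [2184, 5097]]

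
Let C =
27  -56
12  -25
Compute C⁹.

[[137787, -275576], [59052, -118105]]

tr C = 2 and det C = -3, so the characteristic polynomial is λ² − (2)λ + (-3) with roots -1 and 3.
Eigenvectors give P = [[2, 7], [1, 3]] with P⁻¹ = [[-3, 7], [1, -2]], and C = P·diag(-1, 3)·P⁻¹.
Then C⁹ = P·diag(-1, 19683)·P⁻¹ = [[-2, 137781], [-1, 59049]] · [[-3, 7], [1, -2]] = [[137787, -275576], [59052, -118105]].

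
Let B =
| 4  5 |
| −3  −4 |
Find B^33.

[[4, 5], [−3, −4]]

B² = I (check: tr B = 0 and det B = −1), so B^33 = B since 33 is odd.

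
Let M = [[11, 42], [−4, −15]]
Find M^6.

tr M = −4 and det M = 3, so the characteristic polynomial is λ² − (−4)λ + (3) with roots −3 and −1.
Eigenvectors give P = [[−3, 7], [1, −2]] with P⁻¹ = [[2, 7], [1, 3]], and M = P·diag(−3, −1)·P⁻¹.
Then M^6 = P·diag(729, 1)·P⁻¹ = [[−2187, 7], [729, −2]] · [[2, 7], [1, 3]] = [[−4367, −15288], [1456, 5097]].

[[−4367, −15288], [1456, 5097]]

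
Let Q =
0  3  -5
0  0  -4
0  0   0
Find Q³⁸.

Q is strictly triangular, hence nilpotent: Q³ = 0, so Q³⁸ = 0.

[[0, 0, 0], [0, 0, 0], [0, 0, 0]]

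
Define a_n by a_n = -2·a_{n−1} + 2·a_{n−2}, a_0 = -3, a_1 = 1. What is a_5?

140

With companion matrix Q = [[-2, 2], [1, 0]], [a_n, a_{n−1}]ᵀ = Q·[a_{n−1}, a_{n−2}]ᵀ, so [a_5, a_4]ᵀ = Q^4·[a_1, a_0]ᵀ.
Q^4 = [[44, -32], [-16, 12]], giving [a_5, a_4]ᵀ = [[140], [-52]].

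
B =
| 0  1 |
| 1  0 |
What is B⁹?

B² = I (check: tr B = 0 and det B = −1), so B⁹ = B since 9 is odd.

[[0, 1], [1, 0]]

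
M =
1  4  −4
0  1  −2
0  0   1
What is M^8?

M = I + N where N = [[0, 4, −4], [0, 0, −2], [0, 0, 0]] is strictly upper-triangular, so N^3 = 0.
(I + N)^8 = I + 8·N + 28·N^2 = [[1, 32, −256], [0, 1, −16], [0, 0, 1]].

[[1, 32, −256], [0, 1, −16], [0, 0, 1]]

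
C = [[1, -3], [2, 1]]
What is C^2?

[[-5, -6], [4, -5]]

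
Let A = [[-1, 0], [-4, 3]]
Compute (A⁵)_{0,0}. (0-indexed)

-1

tr A = 2 and det A = -3, so the characteristic polynomial is λ² − (2)λ + (-3) with roots 3 and -1.
Eigenvectors give P = [[0, 1], [-1, 1]] with P⁻¹ = [[1, -1], [1, 0]], and A = P·diag(3, -1)·P⁻¹.
Then A⁵ = P·diag(243, -1)·P⁻¹ = [[0, -1], [-243, -1]] · [[1, -1], [1, 0]] = [[-1, 0], [-244, 243]].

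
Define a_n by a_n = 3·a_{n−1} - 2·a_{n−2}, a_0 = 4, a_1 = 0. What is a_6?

-248

With companion matrix A = [[3, -2], [1, 0]], [a_n, a_{n−1}]ᵀ = A·[a_{n−1}, a_{n−2}]ᵀ, so [a_6, a_5]ᵀ = A^5·[a_1, a_0]ᵀ.
A^5 = [[63, -62], [31, -30]], giving [a_6, a_5]ᵀ = [[-248], [-120]].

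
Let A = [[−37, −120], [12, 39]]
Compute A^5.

[[−2197, −7320], [732, 2439]]

tr A = 2 and det A = −3, so the characteristic polynomial is λ² − (2)λ + (−3) with roots 3 and −1.
Eigenvectors give P = [[−3, 10], [1, −3]] with P⁻¹ = [[3, 10], [1, 3]], and A = P·diag(3, −1)·P⁻¹.
Then A^5 = P·diag(243, −1)·P⁻¹ = [[−729, −10], [243, 3]] · [[3, 10], [1, 3]] = [[−2197, −7320], [732, 2439]].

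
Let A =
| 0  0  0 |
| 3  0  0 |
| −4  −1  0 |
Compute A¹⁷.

[[0, 0, 0], [0, 0, 0], [0, 0, 0]]

A is strictly triangular, hence nilpotent: A³ = 0, so A¹⁷ = 0.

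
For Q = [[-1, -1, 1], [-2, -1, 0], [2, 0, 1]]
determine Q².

[[5, 2, 0], [4, 3, -2], [0, -2, 3]]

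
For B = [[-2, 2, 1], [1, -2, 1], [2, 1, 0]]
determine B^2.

[[8, -7, 0], [-2, 7, -1], [-3, 2, 3]]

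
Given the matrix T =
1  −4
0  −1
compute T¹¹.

[[1, −4], [0, −1]]

T² = I (check: tr T = 0 and det T = −1), so T¹¹ = T since 11 is odd.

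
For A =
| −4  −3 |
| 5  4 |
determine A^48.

[[1, 0], [0, 1]]

A² = I (check: tr A = 0 and det A = −1), so A^48 = I since 48 is even.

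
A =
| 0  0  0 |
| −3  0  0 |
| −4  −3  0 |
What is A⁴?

[[0, 0, 0], [0, 0, 0], [0, 0, 0]]

A is strictly triangular, hence nilpotent: A³ = 0, so A⁴ = 0.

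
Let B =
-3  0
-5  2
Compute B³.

[[-27, 0], [-35, 8]]

tr B = -1 and det B = -6, so the characteristic polynomial is λ² − (-1)λ + (-6) with roots -3 and 2.
Eigenvectors give P = [[1, 0], [1, -1]] with P⁻¹ = [[1, 0], [1, -1]], and B = P·diag(-3, 2)·P⁻¹.
Then B³ = P·diag(-27, 8)·P⁻¹ = [[-27, 0], [-27, -8]] · [[1, 0], [1, -1]] = [[-27, 0], [-35, 8]].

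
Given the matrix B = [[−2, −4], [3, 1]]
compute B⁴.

B² = [[−8, 4], [−3, −11]]
B³ = [[28, 36], [−27, 1]]
B⁴ = [[52, −76], [57, 109]]

[[52, −76], [57, 109]]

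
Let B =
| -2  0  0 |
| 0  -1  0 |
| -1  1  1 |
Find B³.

B² = [[4, 0, 0], [0, 1, 0], [1, 0, 1]]
B³ = [[-8, 0, 0], [0, -1, 0], [-3, 1, 1]]

[[-8, 0, 0], [0, -1, 0], [-3, 1, 1]]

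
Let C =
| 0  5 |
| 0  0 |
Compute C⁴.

[[0, 0], [0, 0]]

C is strictly triangular, hence nilpotent: C² = 0, so C⁴ = 0.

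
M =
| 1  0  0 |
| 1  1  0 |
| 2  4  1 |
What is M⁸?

[[1, 0, 0], [8, 1, 0], [128, 32, 1]]

M = I + N where N = [[0, 0, 0], [1, 0, 0], [2, 4, 0]] is strictly lower-triangular, so N³ = 0.
(I + N)⁸ = I + 8·N + 28·N² = [[1, 0, 0], [8, 1, 0], [128, 32, 1]].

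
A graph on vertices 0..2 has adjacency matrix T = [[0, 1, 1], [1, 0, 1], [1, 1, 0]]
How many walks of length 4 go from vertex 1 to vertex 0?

5

The number of length-4 walks from vertex 1 to vertex 0 is entry (1,0) of T^4, where T is the adjacency matrix.
T^2 = [[2, 1, 1], [1, 2, 1], [1, 1, 2]]
T^3 = [[2, 3, 3], [3, 2, 3], [3, 3, 2]]
T^4 = [[6, 5, 5], [5, 6, 5], [5, 5, 6]]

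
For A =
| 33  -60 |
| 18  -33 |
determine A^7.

tr A = 0 and det A = -9, so the characteristic polynomial is λ² − (0)λ + (-9) with roots 3 and -3.
Eigenvectors give P = [[2, -5], [1, -3]] with P⁻¹ = [[3, -5], [1, -2]], and A = P·diag(3, -3)·P⁻¹.
Then A^7 = P·diag(2187, -2187)·P⁻¹ = [[4374, 10935], [2187, 6561]] · [[3, -5], [1, -2]] = [[24057, -43740], [13122, -24057]].

[[24057, -43740], [13122, -24057]]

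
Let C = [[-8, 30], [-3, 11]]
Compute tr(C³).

tr C = 3 and det C = 2, so the characteristic polynomial is λ² − (3)λ + (2) with roots 2 and 1.
Eigenvectors give P = [[3, 10], [1, 3]] with P⁻¹ = [[-3, 10], [1, -3]], and C = P·diag(2, 1)·P⁻¹.
Then C³ = P·diag(8, 1)·P⁻¹ = [[24, 10], [8, 3]] · [[-3, 10], [1, -3]] = [[-62, 210], [-21, 71]].

9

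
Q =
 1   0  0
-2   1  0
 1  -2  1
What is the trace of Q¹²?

3

Q = I + N where N = [[0, 0, 0], [-2, 0, 0], [1, -2, 0]] is strictly lower-triangular, so N³ = 0.
(I + N)¹² = I + 12·N + 66·N² = [[1, 0, 0], [-24, 1, 0], [276, -24, 1]].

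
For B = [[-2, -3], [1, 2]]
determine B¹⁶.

B² = I (check: tr B = 0 and det B = -1), so B¹⁶ = I since 16 is even.

[[1, 0], [0, 1]]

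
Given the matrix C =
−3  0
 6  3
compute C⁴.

tr C = 0 and det C = −9, so the characteristic polynomial is λ² − (0)λ + (−9) with roots −3 and 3.
Eigenvectors give P = [[−1, 0], [1, −1]] with P⁻¹ = [[−1, 0], [−1, −1]], and C = P·diag(−3, 3)·P⁻¹.
Then C⁴ = P·diag(81, 81)·P⁻¹ = [[−81, 0], [81, −81]] · [[−1, 0], [−1, −1]] = [[81, 0], [0, 81]].

[[81, 0], [0, 81]]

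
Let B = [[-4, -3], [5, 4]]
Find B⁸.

B² = I (check: tr B = 0 and det B = -1), so B⁸ = I since 8 is even.

[[1, 0], [0, 1]]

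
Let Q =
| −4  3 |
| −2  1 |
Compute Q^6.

[[190, −189], [126, −125]]

tr Q = −3 and det Q = 2, so the characteristic polynomial is λ² − (−3)λ + (2) with roots −2 and −1.
Eigenvectors give P = [[−3, 1], [−2, 1]] with P⁻¹ = [[−1, 1], [−2, 3]], and Q = P·diag(−2, −1)·P⁻¹.
Then Q^6 = P·diag(64, 1)·P⁻¹ = [[−192, 1], [−128, 1]] · [[−1, 1], [−2, 3]] = [[190, −189], [126, −125]].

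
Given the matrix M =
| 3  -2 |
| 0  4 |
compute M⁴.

M² = [[9, -14], [0, 16]]
M³ = [[27, -74], [0, 64]]
M⁴ = [[81, -350], [0, 256]]

[[81, -350], [0, 256]]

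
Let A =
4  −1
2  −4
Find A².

[[14, 0], [0, 14]]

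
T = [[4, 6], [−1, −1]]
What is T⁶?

tr T = 3 and det T = 2, so the characteristic polynomial is λ² − (3)λ + (2) with roots 1 and 2.
Eigenvectors give P = [[−2, −3], [1, 1]] with P⁻¹ = [[1, 3], [−1, −2]], and T = P·diag(1, 2)·P⁻¹.
Then T⁶ = P·diag(1, 64)·P⁻¹ = [[−2, −192], [1, 64]] · [[1, 3], [−1, −2]] = [[190, 378], [−63, −125]].

[[190, 378], [−63, −125]]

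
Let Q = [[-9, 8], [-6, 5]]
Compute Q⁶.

tr Q = -4 and det Q = 3, so the characteristic polynomial is λ² − (-4)λ + (3) with roots -1 and -3.
Eigenvectors give P = [[1, -4], [1, -3]] with P⁻¹ = [[-3, 4], [-1, 1]], and Q = P·diag(-1, -3)·P⁻¹.
Then Q⁶ = P·diag(1, 729)·P⁻¹ = [[1, -2916], [1, -2187]] · [[-3, 4], [-1, 1]] = [[2913, -2912], [2184, -2183]].

[[2913, -2912], [2184, -2183]]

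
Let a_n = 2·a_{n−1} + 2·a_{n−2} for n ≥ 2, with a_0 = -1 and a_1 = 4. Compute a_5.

With companion matrix B = [[2, 2], [1, 0]], [a_n, a_{n−1}]ᵀ = B·[a_{n−1}, a_{n−2}]ᵀ, so [a_5, a_4]ᵀ = B⁴·[a_1, a_0]ᵀ.
B⁴ = [[44, 32], [16, 12]], giving [a_5, a_4]ᵀ = [[144], [52]].

144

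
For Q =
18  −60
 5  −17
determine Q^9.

tr Q = 1 and det Q = −6, so the characteristic polynomial is λ² − (1)λ + (−6) with roots −2 and 3.
Eigenvectors give P = [[−3, −4], [−1, −1]] with P⁻¹ = [[1, −4], [−1, 3]], and Q = P·diag(−2, 3)·P⁻¹.
Then Q^9 = P·diag(−512, 19683)·P⁻¹ = [[1536, −78732], [512, −19683]] · [[1, −4], [−1, 3]] = [[80268, −242340], [20195, −61097]].

[[80268, −242340], [20195, −61097]]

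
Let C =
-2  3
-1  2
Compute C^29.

C² = I (check: tr C = 0 and det C = -1), so C^29 = C since 29 is odd.

[[-2, 3], [-1, 2]]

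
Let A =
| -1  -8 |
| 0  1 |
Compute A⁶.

A² = I (check: tr A = 0 and det A = -1), so A⁶ = I since 6 is even.

[[1, 0], [0, 1]]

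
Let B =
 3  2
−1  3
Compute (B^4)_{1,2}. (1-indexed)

B^2 = [[7, 12], [−6, 7]]
B^3 = [[9, 50], [−25, 9]]
B^4 = [[−23, 168], [−84, −23]]

168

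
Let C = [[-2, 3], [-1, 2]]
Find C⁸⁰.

C² = I (check: tr C = 0 and det C = -1), so C⁸⁰ = I since 80 is even.

[[1, 0], [0, 1]]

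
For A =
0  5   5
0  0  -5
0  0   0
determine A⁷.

A is strictly triangular, hence nilpotent: A³ = 0, so A⁷ = 0.

[[0, 0, 0], [0, 0, 0], [0, 0, 0]]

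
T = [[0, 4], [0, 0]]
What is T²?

[[0, 0], [0, 0]]

T is strictly triangular, hence nilpotent: T² = 0, so T² = 0.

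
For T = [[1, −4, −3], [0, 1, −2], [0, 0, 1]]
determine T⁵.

T = I + N where N = [[0, −4, −3], [0, 0, −2], [0, 0, 0]] is strictly upper-triangular, so N³ = 0.
(I + N)⁵ = I + 5·N + 10·N² = [[1, −20, 65], [0, 1, −10], [0, 0, 1]].

[[1, −20, 65], [0, 1, −10], [0, 0, 1]]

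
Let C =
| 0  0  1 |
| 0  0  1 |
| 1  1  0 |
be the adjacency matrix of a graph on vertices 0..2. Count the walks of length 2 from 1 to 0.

The number of length-2 walks from vertex 1 to vertex 0 is entry (1,0) of C², where C is the adjacency matrix.
C² = [[1, 1, 0], [1, 1, 0], [0, 0, 2]]

1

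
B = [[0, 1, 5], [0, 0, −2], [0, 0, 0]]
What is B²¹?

B is strictly triangular, hence nilpotent: B³ = 0, so B²¹ = 0.

[[0, 0, 0], [0, 0, 0], [0, 0, 0]]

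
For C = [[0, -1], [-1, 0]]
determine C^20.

[[1, 0], [0, 1]]

C² = I (check: tr C = 0 and det C = -1), so C^20 = I since 20 is even.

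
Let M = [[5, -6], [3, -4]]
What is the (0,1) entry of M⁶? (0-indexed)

tr M = 1 and det M = -2, so the characteristic polynomial is λ² − (1)λ + (-2) with roots -1 and 2.
Eigenvectors give P = [[1, 2], [1, 1]] with P⁻¹ = [[-1, 2], [1, -1]], and M = P·diag(-1, 2)·P⁻¹.
Then M⁶ = P·diag(1, 64)·P⁻¹ = [[1, 128], [1, 64]] · [[-1, 2], [1, -1]] = [[127, -126], [63, -62]].

-126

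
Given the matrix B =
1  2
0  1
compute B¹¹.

[[1, 22], [0, 1]]

B = I + N where N = [[0, 2], [0, 0]] is strictly upper-triangular, so N² = 0.
(I + N)¹¹ = I + 11·N = [[1, 22], [0, 1]].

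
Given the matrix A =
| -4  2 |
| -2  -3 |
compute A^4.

[[-52, -238], [238, -171]]

A^2 = [[12, -14], [14, 5]]
A^3 = [[-20, 66], [-66, 13]]
A^4 = [[-52, -238], [238, -171]]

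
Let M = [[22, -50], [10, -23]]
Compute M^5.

[[1132, -2750], [550, -1343]]

tr M = -1 and det M = -6, so the characteristic polynomial is λ² − (-1)λ + (-6) with roots -3 and 2.
Eigenvectors give P = [[2, 5], [1, 2]] with P⁻¹ = [[-2, 5], [1, -2]], and M = P·diag(-3, 2)·P⁻¹.
Then M^5 = P·diag(-243, 32)·P⁻¹ = [[-486, 160], [-243, 64]] · [[-2, 5], [1, -2]] = [[1132, -2750], [550, -1343]].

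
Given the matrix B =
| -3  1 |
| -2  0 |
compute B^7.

tr B = -3 and det B = 2, so the characteristic polynomial is λ² − (-3)λ + (2) with roots -1 and -2.
Eigenvectors give P = [[-1, 1], [-2, 1]] with P⁻¹ = [[1, -1], [2, -1]], and B = P·diag(-1, -2)·P⁻¹.
Then B^7 = P·diag(-1, -128)·P⁻¹ = [[1, -128], [2, -128]] · [[1, -1], [2, -1]] = [[-255, 127], [-254, 126]].

[[-255, 127], [-254, 126]]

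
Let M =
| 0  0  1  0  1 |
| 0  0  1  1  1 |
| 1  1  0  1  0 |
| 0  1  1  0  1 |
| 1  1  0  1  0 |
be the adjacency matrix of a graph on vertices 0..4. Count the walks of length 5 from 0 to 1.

22

The number of length-5 walks from vertex 0 to vertex 1 is entry (0,1) of M^5, where M is the adjacency matrix.
M^2 = [[2, 2, 0, 2, 0], [2, 3, 1, 2, 1], [0, 1, 3, 1, 3], [2, 2, 1, 3, 1], [0, 1, 3, 1, 3]]
M^3 = [[0, 2, 6, 2, 6], [2, 4, 7, 5, 7], [6, 7, 2, 7, 2], [2, 5, 7, 4, 7], [6, 7, 2, 7, 2]]
M^4 = [[12, 14, 4, 14, 4], [14, 19, 11, 18, 11], [4, 11, 20, 11, 20], [14, 18, 11, 19, 11], [4, 11, 20, 11, 20]]
M^5 = [[8, 22, 40, 22, 40], [22, 40, 51, 41, 51], [40, 51, 26, 51, 26], [22, 41, 51, 40, 51], [40, 51, 26, 51, 26]]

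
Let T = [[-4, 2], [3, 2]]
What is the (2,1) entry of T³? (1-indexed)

T² = [[22, -4], [-6, 10]]
T³ = [[-100, 36], [54, 8]]

54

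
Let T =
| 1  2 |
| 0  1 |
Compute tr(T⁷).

2

T = I + N where N = [[0, 2], [0, 0]] is strictly upper-triangular, so N² = 0.
(I + N)⁷ = I + 7·N = [[1, 14], [0, 1]].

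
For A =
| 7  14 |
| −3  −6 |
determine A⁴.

[[7, 14], [−3, −6]]

A² = A (a projection; rank 1, trace 1), so A⁴ = A.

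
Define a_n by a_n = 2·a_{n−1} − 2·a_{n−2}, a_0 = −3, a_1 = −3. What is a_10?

With companion matrix A = [[2, −2], [1, 0]], [a_n, a_{n−1}]ᵀ = A·[a_{n−1}, a_{n−2}]ᵀ, so [a_10, a_9]ᵀ = A⁹·[a_1, a_0]ᵀ.
A⁹ = [[32, −32], [16, 0]], giving [a_10, a_9]ᵀ = [[0], [−48]].

0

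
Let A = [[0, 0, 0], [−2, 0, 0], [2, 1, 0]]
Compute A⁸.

[[0, 0, 0], [0, 0, 0], [0, 0, 0]]

A is strictly triangular, hence nilpotent: A³ = 0, so A⁸ = 0.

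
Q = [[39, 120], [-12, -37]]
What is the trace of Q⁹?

tr Q = 2 and det Q = -3, so the characteristic polynomial is λ² − (2)λ + (-3) with roots 3 and -1.
Eigenvectors give P = [[10, -3], [-3, 1]] with P⁻¹ = [[1, 3], [3, 10]], and Q = P·diag(3, -1)·P⁻¹.
Then Q⁹ = P·diag(19683, -1)·P⁻¹ = [[196830, 3], [-59049, -1]] · [[1, 3], [3, 10]] = [[196839, 590520], [-59052, -177157]].

19682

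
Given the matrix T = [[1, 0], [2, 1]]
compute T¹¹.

T = I + N where N = [[0, 0], [2, 0]] is strictly lower-triangular, so N² = 0.
(I + N)¹¹ = I + 11·N = [[1, 0], [22, 1]].

[[1, 0], [22, 1]]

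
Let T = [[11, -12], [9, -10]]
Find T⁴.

[[61, -60], [45, -44]]

tr T = 1 and det T = -2, so the characteristic polynomial is λ² − (1)λ + (-2) with roots 2 and -1.
Eigenvectors give P = [[4, 1], [3, 1]] with P⁻¹ = [[1, -1], [-3, 4]], and T = P·diag(2, -1)·P⁻¹.
Then T⁴ = P·diag(16, 1)·P⁻¹ = [[64, 1], [48, 1]] · [[1, -1], [-3, 4]] = [[61, -60], [45, -44]].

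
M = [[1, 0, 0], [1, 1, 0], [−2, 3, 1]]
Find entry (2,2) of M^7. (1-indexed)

1

M = I + N where N = [[0, 0, 0], [1, 0, 0], [−2, 3, 0]] is strictly lower-triangular, so N^3 = 0.
(I + N)^7 = I + 7·N + 21·N^2 = [[1, 0, 0], [7, 1, 0], [49, 21, 1]].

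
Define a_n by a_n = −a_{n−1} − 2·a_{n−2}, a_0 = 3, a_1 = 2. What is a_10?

124

With companion matrix M = [[−1, −2], [1, 0]], [a_n, a_{n−1}]ᵀ = M·[a_{n−1}, a_{n−2}]ᵀ, so [a_10, a_9]ᵀ = M^9·[a_1, a_0]ᵀ.
M^9 = [[11, 34], [−17, −6]], giving [a_10, a_9]ᵀ = [[124], [−52]].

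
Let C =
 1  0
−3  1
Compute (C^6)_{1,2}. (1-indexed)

0

C = I + N where N = [[0, 0], [−3, 0]] is strictly lower-triangular, so N^2 = 0.
(I + N)^6 = I + 6·N = [[1, 0], [−18, 1]].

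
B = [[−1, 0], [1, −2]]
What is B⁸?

[[1, 0], [−255, 256]]

tr B = −3 and det B = 2, so the characteristic polynomial is λ² − (−3)λ + (2) with roots −2 and −1.
Eigenvectors give P = [[0, −1], [−1, −1]] with P⁻¹ = [[1, −1], [−1, 0]], and B = P·diag(−2, −1)·P⁻¹.
Then B⁸ = P·diag(256, 1)·P⁻¹ = [[0, −1], [−256, −1]] · [[1, −1], [−1, 0]] = [[1, 0], [−255, 256]].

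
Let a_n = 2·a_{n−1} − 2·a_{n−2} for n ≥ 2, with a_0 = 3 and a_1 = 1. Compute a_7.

With companion matrix M = [[2, −2], [1, 0]], [a_n, a_{n−1}]ᵀ = M·[a_{n−1}, a_{n−2}]ᵀ, so [a_7, a_6]ᵀ = M^6·[a_1, a_0]ᵀ.
M^6 = [[−8, 16], [−8, 8]], giving [a_7, a_6]ᵀ = [[40], [16]].

40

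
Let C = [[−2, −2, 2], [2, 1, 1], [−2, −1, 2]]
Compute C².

[[−4, 0, −2], [−4, −4, 7], [−2, 1, −1]]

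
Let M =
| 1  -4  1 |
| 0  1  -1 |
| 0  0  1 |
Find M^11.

[[1, -44, 231], [0, 1, -11], [0, 0, 1]]

M = I + N where N = [[0, -4, 1], [0, 0, -1], [0, 0, 0]] is strictly upper-triangular, so N^3 = 0.
(I + N)^11 = I + 11·N + 55·N^2 = [[1, -44, 231], [0, 1, -11], [0, 0, 1]].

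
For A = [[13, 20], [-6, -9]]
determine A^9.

[[118093, 196820], [-59046, -98409]]

tr A = 4 and det A = 3, so the characteristic polynomial is λ² − (4)λ + (3) with roots 1 and 3.
Eigenvectors give P = [[5, 2], [-3, -1]] with P⁻¹ = [[-1, -2], [3, 5]], and A = P·diag(1, 3)·P⁻¹.
Then A^9 = P·diag(1, 19683)·P⁻¹ = [[5, 39366], [-3, -19683]] · [[-1, -2], [3, 5]] = [[118093, 196820], [-59046, -98409]].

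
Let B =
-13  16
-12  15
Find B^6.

[[-2183, 2912], [-2184, 2913]]

tr B = 2 and det B = -3, so the characteristic polynomial is λ² − (2)λ + (-3) with roots 3 and -1.
Eigenvectors give P = [[-1, -4], [-1, -3]] with P⁻¹ = [[3, -4], [-1, 1]], and B = P·diag(3, -1)·P⁻¹.
Then B^6 = P·diag(729, 1)·P⁻¹ = [[-729, -4], [-729, -3]] · [[3, -4], [-1, 1]] = [[-2183, 2912], [-2184, 2913]].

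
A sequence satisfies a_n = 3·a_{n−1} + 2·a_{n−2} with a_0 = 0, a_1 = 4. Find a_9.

89452

With companion matrix M = [[3, 2], [1, 0]], [a_n, a_{n−1}]ᵀ = M·[a_{n−1}, a_{n−2}]ᵀ, so [a_9, a_8]ᵀ = M⁸·[a_1, a_0]ᵀ.
M⁸ = [[22363, 12558], [6279, 3526]], giving [a_9, a_8]ᵀ = [[89452], [25116]].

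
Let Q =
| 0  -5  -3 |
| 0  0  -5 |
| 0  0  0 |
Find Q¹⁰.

Q is strictly triangular, hence nilpotent: Q³ = 0, so Q¹⁰ = 0.

[[0, 0, 0], [0, 0, 0], [0, 0, 0]]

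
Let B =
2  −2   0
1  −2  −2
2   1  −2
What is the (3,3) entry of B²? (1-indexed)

2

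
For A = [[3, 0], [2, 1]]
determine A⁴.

tr A = 4 and det A = 3, so the characteristic polynomial is λ² − (4)λ + (3) with roots 3 and 1.
Eigenvectors give P = [[1, 0], [1, −1]] with P⁻¹ = [[1, 0], [1, −1]], and A = P·diag(3, 1)·P⁻¹.
Then A⁴ = P·diag(81, 1)·P⁻¹ = [[81, 0], [81, −1]] · [[1, 0], [1, −1]] = [[81, 0], [80, 1]].

[[81, 0], [80, 1]]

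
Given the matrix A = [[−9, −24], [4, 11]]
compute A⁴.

[[−159, −480], [80, 241]]

tr A = 2 and det A = −3, so the characteristic polynomial is λ² − (2)λ + (−3) with roots −1 and 3.
Eigenvectors give P = [[3, −2], [−1, 1]] with P⁻¹ = [[1, 2], [1, 3]], and A = P·diag(−1, 3)·P⁻¹.
Then A⁴ = P·diag(1, 81)·P⁻¹ = [[3, −162], [−1, 81]] · [[1, 2], [1, 3]] = [[−159, −480], [80, 241]].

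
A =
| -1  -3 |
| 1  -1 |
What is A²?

[[-2, 6], [-2, -2]]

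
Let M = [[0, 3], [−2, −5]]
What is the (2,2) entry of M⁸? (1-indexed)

tr M = −5 and det M = 6, so the characteristic polynomial is λ² − (−5)λ + (6) with roots −2 and −3.
Eigenvectors give P = [[3, −1], [−2, 1]] with P⁻¹ = [[1, 1], [2, 3]], and M = P·diag(−2, −3)·P⁻¹.
Then M⁸ = P·diag(256, 6561)·P⁻¹ = [[768, −6561], [−512, 6561]] · [[1, 1], [2, 3]] = [[−12354, −18915], [12610, 19171]].

19171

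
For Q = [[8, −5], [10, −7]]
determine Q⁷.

[[4502, −2315], [4630, −2443]]

tr Q = 1 and det Q = −6, so the characteristic polynomial is λ² − (1)λ + (−6) with roots 3 and −2.
Eigenvectors give P = [[1, −1], [1, −2]] with P⁻¹ = [[2, −1], [1, −1]], and Q = P·diag(3, −2)·P⁻¹.
Then Q⁷ = P·diag(2187, −128)·P⁻¹ = [[2187, 128], [2187, 256]] · [[2, −1], [1, −1]] = [[4502, −2315], [4630, −2443]].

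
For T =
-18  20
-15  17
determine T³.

[[-132, 140], [-105, 113]]

tr T = -1 and det T = -6, so the characteristic polynomial is λ² − (-1)λ + (-6) with roots 2 and -3.
Eigenvectors give P = [[1, -4], [1, -3]] with P⁻¹ = [[-3, 4], [-1, 1]], and T = P·diag(2, -3)·P⁻¹.
Then T³ = P·diag(8, -27)·P⁻¹ = [[8, 108], [8, 81]] · [[-3, 4], [-1, 1]] = [[-132, 140], [-105, 113]].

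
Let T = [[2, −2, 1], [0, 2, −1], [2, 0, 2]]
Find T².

[[6, −8, 6], [−2, 4, −4], [8, −4, 6]]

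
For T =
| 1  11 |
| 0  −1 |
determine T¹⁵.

[[1, 11], [0, −1]]

T² = I (check: tr T = 0 and det T = −1), so T¹⁵ = T since 15 is odd.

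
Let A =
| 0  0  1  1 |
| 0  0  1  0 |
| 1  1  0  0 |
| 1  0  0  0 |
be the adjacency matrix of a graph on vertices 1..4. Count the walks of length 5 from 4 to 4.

The number of length-5 walks from vertex 4 to vertex 4 is entry (4,4) of A⁵, where A is the adjacency matrix.
A² = [[2, 1, 0, 0], [1, 1, 0, 0], [0, 0, 2, 1], [0, 0, 1, 1]]
A³ = [[0, 0, 3, 2], [0, 0, 2, 1], [3, 2, 0, 0], [2, 1, 0, 0]]
A⁴ = [[5, 3, 0, 0], [3, 2, 0, 0], [0, 0, 5, 3], [0, 0, 3, 2]]
A⁵ = [[0, 0, 8, 5], [0, 0, 5, 3], [8, 5, 0, 0], [5, 3, 0, 0]]

0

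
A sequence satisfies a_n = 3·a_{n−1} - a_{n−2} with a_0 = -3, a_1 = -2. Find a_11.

-15127

With companion matrix C = [[3, -1], [1, 0]], [a_n, a_{n−1}]ᵀ = C·[a_{n−1}, a_{n−2}]ᵀ, so [a_11, a_10]ᵀ = C¹⁰·[a_1, a_0]ᵀ.
C¹⁰ = [[17711, -6765], [6765, -2584]], giving [a_11, a_10]ᵀ = [[-15127], [-5778]].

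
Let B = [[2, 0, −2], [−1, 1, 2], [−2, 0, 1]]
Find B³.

B² = [[8, 0, −6], [−7, 1, 6], [−6, 0, 5]]
B³ = [[28, 0, −22], [−27, 1, 22], [−22, 0, 17]]

[[28, 0, −22], [−27, 1, 22], [−22, 0, 17]]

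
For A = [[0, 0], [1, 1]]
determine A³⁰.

A² = A (a projection; rank 1, trace 1), so A³⁰ = A.

[[0, 0], [1, 1]]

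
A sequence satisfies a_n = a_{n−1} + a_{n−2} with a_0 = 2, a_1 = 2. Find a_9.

With companion matrix B = [[1, 1], [1, 0]], [a_n, a_{n−1}]ᵀ = B·[a_{n−1}, a_{n−2}]ᵀ, so [a_9, a_8]ᵀ = B⁸·[a_1, a_0]ᵀ.
B⁸ = [[34, 21], [21, 13]], giving [a_9, a_8]ᵀ = [[110], [68]].

110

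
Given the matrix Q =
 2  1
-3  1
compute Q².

[[1, 3], [-9, -2]]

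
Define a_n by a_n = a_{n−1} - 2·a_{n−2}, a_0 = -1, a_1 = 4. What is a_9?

-74

With companion matrix C = [[1, -2], [1, 0]], [a_n, a_{n−1}]ᵀ = C·[a_{n−1}, a_{n−2}]ᵀ, so [a_9, a_8]ᵀ = C⁸·[a_1, a_0]ᵀ.
C⁸ = [[-17, 6], [-3, -14]], giving [a_9, a_8]ᵀ = [[-74], [2]].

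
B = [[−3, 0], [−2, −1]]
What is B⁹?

[[−19683, 0], [−19682, −1]]

tr B = −4 and det B = 3, so the characteristic polynomial is λ² − (−4)λ + (3) with roots −1 and −3.
Eigenvectors give P = [[0, 1], [−1, 1]] with P⁻¹ = [[1, −1], [1, 0]], and B = P·diag(−1, −3)·P⁻¹.
Then B⁹ = P·diag(−1, −19683)·P⁻¹ = [[0, −19683], [1, −19683]] · [[1, −1], [1, 0]] = [[−19683, 0], [−19682, −1]].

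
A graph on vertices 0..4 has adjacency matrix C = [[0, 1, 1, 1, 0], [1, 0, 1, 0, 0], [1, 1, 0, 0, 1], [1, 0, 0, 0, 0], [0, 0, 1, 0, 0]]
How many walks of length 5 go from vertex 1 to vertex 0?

The number of length-5 walks from vertex 1 to vertex 0 is entry (1,0) of C⁵, where C is the adjacency matrix.
C² = [[3, 1, 1, 0, 1], [1, 2, 1, 1, 1], [1, 1, 3, 1, 0], [0, 1, 1, 1, 0], [1, 1, 0, 0, 1]]
C³ = [[2, 4, 5, 3, 1], [4, 2, 4, 1, 1], [5, 4, 2, 1, 3], [3, 1, 1, 0, 1], [1, 1, 3, 1, 0]]
C⁴ = [[12, 7, 7, 2, 5], [7, 8, 7, 4, 4], [7, 7, 12, 5, 2], [2, 4, 5, 3, 1], [5, 4, 2, 1, 3]]
C⁵ = [[16, 19, 24, 12, 7], [19, 14, 19, 7, 7], [24, 19, 16, 7, 12], [12, 7, 7, 2, 5], [7, 7, 12, 5, 2]]

19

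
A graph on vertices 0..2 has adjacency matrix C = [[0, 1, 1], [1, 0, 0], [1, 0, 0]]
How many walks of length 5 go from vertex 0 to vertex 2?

4

The number of length-5 walks from vertex 0 to vertex 2 is entry (0,2) of C^5, where C is the adjacency matrix.
C^2 = [[2, 0, 0], [0, 1, 1], [0, 1, 1]]
C^3 = [[0, 2, 2], [2, 0, 0], [2, 0, 0]]
C^4 = [[4, 0, 0], [0, 2, 2], [0, 2, 2]]
C^5 = [[0, 4, 4], [4, 0, 0], [4, 0, 0]]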